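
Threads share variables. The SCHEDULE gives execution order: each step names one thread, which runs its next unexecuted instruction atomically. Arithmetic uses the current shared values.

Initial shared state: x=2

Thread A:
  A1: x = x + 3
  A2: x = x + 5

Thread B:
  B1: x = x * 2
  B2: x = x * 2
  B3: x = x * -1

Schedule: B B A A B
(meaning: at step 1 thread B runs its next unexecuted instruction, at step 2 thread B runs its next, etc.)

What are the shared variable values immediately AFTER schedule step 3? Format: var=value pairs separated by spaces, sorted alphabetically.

Answer: x=11

Derivation:
Step 1: thread B executes B1 (x = x * 2). Shared: x=4. PCs: A@0 B@1
Step 2: thread B executes B2 (x = x * 2). Shared: x=8. PCs: A@0 B@2
Step 3: thread A executes A1 (x = x + 3). Shared: x=11. PCs: A@1 B@2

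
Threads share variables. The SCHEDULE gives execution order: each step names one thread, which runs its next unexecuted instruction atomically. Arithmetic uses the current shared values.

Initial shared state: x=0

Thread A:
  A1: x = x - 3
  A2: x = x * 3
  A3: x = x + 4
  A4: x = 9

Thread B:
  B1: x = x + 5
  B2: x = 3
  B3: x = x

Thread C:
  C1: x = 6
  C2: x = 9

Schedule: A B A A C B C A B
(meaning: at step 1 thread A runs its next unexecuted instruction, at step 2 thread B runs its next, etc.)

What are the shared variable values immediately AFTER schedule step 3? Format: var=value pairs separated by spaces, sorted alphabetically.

Step 1: thread A executes A1 (x = x - 3). Shared: x=-3. PCs: A@1 B@0 C@0
Step 2: thread B executes B1 (x = x + 5). Shared: x=2. PCs: A@1 B@1 C@0
Step 3: thread A executes A2 (x = x * 3). Shared: x=6. PCs: A@2 B@1 C@0

Answer: x=6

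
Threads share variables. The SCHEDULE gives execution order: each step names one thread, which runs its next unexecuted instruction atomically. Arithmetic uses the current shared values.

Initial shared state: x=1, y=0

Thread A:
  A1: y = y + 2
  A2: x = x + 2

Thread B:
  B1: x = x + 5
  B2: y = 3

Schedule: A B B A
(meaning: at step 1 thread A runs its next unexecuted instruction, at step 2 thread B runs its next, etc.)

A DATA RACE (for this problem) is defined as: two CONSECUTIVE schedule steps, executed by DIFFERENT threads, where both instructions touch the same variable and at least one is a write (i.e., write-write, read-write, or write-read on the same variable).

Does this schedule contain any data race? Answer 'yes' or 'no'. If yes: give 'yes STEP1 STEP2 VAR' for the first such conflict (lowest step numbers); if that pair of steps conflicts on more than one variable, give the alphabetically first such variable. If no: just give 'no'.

Steps 1,2: A(r=y,w=y) vs B(r=x,w=x). No conflict.
Steps 2,3: same thread (B). No race.
Steps 3,4: B(r=-,w=y) vs A(r=x,w=x). No conflict.

Answer: no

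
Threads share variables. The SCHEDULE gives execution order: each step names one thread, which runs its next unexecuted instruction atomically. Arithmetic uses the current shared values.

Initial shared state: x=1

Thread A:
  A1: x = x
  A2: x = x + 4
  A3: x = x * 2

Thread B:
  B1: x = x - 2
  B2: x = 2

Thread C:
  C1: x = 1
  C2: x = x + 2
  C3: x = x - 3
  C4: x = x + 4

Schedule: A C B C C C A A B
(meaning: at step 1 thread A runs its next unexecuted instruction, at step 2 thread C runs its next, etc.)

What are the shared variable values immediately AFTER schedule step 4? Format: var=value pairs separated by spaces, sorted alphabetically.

Step 1: thread A executes A1 (x = x). Shared: x=1. PCs: A@1 B@0 C@0
Step 2: thread C executes C1 (x = 1). Shared: x=1. PCs: A@1 B@0 C@1
Step 3: thread B executes B1 (x = x - 2). Shared: x=-1. PCs: A@1 B@1 C@1
Step 4: thread C executes C2 (x = x + 2). Shared: x=1. PCs: A@1 B@1 C@2

Answer: x=1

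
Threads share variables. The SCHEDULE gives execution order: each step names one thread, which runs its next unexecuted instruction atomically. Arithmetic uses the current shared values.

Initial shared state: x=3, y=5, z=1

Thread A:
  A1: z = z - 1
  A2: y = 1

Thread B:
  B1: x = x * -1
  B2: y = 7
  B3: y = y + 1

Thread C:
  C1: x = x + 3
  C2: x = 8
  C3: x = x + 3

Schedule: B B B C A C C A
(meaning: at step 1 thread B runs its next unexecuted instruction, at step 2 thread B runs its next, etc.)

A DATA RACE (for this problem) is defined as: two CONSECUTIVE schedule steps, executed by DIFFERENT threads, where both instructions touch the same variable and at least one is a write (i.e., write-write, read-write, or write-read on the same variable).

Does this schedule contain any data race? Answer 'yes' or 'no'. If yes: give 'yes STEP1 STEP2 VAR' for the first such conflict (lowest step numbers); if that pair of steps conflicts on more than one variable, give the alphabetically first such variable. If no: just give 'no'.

Steps 1,2: same thread (B). No race.
Steps 2,3: same thread (B). No race.
Steps 3,4: B(r=y,w=y) vs C(r=x,w=x). No conflict.
Steps 4,5: C(r=x,w=x) vs A(r=z,w=z). No conflict.
Steps 5,6: A(r=z,w=z) vs C(r=-,w=x). No conflict.
Steps 6,7: same thread (C). No race.
Steps 7,8: C(r=x,w=x) vs A(r=-,w=y). No conflict.

Answer: no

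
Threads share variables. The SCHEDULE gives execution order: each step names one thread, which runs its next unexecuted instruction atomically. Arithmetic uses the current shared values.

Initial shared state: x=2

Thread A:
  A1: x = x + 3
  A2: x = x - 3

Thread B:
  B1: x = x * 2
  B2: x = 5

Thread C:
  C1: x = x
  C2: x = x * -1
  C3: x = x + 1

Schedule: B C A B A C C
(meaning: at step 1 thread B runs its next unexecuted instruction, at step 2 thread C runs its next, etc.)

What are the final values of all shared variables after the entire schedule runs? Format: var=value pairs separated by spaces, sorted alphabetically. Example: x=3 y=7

Answer: x=-1

Derivation:
Step 1: thread B executes B1 (x = x * 2). Shared: x=4. PCs: A@0 B@1 C@0
Step 2: thread C executes C1 (x = x). Shared: x=4. PCs: A@0 B@1 C@1
Step 3: thread A executes A1 (x = x + 3). Shared: x=7. PCs: A@1 B@1 C@1
Step 4: thread B executes B2 (x = 5). Shared: x=5. PCs: A@1 B@2 C@1
Step 5: thread A executes A2 (x = x - 3). Shared: x=2. PCs: A@2 B@2 C@1
Step 6: thread C executes C2 (x = x * -1). Shared: x=-2. PCs: A@2 B@2 C@2
Step 7: thread C executes C3 (x = x + 1). Shared: x=-1. PCs: A@2 B@2 C@3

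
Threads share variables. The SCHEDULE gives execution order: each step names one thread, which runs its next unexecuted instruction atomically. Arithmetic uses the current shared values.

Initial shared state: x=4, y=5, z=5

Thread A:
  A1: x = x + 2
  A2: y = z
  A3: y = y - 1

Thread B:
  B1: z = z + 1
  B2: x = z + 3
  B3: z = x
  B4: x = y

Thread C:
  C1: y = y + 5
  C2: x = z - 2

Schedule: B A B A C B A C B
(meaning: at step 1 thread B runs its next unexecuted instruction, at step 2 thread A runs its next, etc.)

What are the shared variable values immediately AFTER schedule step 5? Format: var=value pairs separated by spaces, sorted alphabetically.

Step 1: thread B executes B1 (z = z + 1). Shared: x=4 y=5 z=6. PCs: A@0 B@1 C@0
Step 2: thread A executes A1 (x = x + 2). Shared: x=6 y=5 z=6. PCs: A@1 B@1 C@0
Step 3: thread B executes B2 (x = z + 3). Shared: x=9 y=5 z=6. PCs: A@1 B@2 C@0
Step 4: thread A executes A2 (y = z). Shared: x=9 y=6 z=6. PCs: A@2 B@2 C@0
Step 5: thread C executes C1 (y = y + 5). Shared: x=9 y=11 z=6. PCs: A@2 B@2 C@1

Answer: x=9 y=11 z=6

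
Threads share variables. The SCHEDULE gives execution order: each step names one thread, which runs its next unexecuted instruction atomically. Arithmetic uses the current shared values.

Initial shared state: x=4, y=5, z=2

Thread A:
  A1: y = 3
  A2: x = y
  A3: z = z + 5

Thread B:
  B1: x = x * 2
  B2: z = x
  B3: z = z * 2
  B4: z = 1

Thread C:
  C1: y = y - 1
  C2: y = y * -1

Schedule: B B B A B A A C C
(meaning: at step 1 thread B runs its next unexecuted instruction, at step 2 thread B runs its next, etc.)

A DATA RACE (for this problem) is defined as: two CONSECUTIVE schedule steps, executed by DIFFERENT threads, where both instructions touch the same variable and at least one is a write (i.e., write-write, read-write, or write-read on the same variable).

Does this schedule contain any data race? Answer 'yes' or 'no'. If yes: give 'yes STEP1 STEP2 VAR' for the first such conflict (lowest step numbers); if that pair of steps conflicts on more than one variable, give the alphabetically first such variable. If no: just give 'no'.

Steps 1,2: same thread (B). No race.
Steps 2,3: same thread (B). No race.
Steps 3,4: B(r=z,w=z) vs A(r=-,w=y). No conflict.
Steps 4,5: A(r=-,w=y) vs B(r=-,w=z). No conflict.
Steps 5,6: B(r=-,w=z) vs A(r=y,w=x). No conflict.
Steps 6,7: same thread (A). No race.
Steps 7,8: A(r=z,w=z) vs C(r=y,w=y). No conflict.
Steps 8,9: same thread (C). No race.

Answer: no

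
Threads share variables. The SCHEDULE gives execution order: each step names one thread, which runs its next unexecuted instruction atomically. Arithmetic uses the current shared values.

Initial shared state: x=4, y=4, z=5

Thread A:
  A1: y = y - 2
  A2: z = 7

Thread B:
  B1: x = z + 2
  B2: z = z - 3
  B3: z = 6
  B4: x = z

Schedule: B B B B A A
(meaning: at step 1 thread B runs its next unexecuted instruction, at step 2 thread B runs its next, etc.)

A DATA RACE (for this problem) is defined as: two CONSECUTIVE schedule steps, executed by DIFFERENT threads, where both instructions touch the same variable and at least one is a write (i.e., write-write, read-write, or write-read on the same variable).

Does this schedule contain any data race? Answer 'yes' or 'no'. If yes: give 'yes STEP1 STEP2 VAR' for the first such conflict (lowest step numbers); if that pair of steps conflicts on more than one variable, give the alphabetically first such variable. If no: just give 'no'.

Answer: no

Derivation:
Steps 1,2: same thread (B). No race.
Steps 2,3: same thread (B). No race.
Steps 3,4: same thread (B). No race.
Steps 4,5: B(r=z,w=x) vs A(r=y,w=y). No conflict.
Steps 5,6: same thread (A). No race.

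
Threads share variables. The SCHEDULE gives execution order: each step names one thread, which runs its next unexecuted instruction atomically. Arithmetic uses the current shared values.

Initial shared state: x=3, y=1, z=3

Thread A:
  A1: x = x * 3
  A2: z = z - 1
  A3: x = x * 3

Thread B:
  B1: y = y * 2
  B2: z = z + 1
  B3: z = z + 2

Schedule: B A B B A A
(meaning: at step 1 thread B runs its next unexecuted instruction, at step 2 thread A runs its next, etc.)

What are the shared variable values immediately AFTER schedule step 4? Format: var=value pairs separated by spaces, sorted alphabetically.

Answer: x=9 y=2 z=6

Derivation:
Step 1: thread B executes B1 (y = y * 2). Shared: x=3 y=2 z=3. PCs: A@0 B@1
Step 2: thread A executes A1 (x = x * 3). Shared: x=9 y=2 z=3. PCs: A@1 B@1
Step 3: thread B executes B2 (z = z + 1). Shared: x=9 y=2 z=4. PCs: A@1 B@2
Step 4: thread B executes B3 (z = z + 2). Shared: x=9 y=2 z=6. PCs: A@1 B@3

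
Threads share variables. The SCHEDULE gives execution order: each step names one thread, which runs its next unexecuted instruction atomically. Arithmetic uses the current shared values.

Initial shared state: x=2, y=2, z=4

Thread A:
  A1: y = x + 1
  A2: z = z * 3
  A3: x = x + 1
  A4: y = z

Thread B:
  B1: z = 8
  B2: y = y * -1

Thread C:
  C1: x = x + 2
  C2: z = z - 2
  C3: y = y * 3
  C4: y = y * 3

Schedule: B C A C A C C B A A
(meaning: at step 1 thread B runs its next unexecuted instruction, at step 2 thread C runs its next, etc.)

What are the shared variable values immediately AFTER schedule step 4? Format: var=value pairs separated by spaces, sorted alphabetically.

Step 1: thread B executes B1 (z = 8). Shared: x=2 y=2 z=8. PCs: A@0 B@1 C@0
Step 2: thread C executes C1 (x = x + 2). Shared: x=4 y=2 z=8. PCs: A@0 B@1 C@1
Step 3: thread A executes A1 (y = x + 1). Shared: x=4 y=5 z=8. PCs: A@1 B@1 C@1
Step 4: thread C executes C2 (z = z - 2). Shared: x=4 y=5 z=6. PCs: A@1 B@1 C@2

Answer: x=4 y=5 z=6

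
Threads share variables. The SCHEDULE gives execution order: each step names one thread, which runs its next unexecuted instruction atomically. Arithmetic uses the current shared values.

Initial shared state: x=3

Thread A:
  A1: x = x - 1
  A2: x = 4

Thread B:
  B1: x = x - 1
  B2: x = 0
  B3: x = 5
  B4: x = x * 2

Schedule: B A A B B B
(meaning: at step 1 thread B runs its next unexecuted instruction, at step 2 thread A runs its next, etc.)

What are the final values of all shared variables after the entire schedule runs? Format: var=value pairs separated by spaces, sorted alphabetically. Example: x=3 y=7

Answer: x=10

Derivation:
Step 1: thread B executes B1 (x = x - 1). Shared: x=2. PCs: A@0 B@1
Step 2: thread A executes A1 (x = x - 1). Shared: x=1. PCs: A@1 B@1
Step 3: thread A executes A2 (x = 4). Shared: x=4. PCs: A@2 B@1
Step 4: thread B executes B2 (x = 0). Shared: x=0. PCs: A@2 B@2
Step 5: thread B executes B3 (x = 5). Shared: x=5. PCs: A@2 B@3
Step 6: thread B executes B4 (x = x * 2). Shared: x=10. PCs: A@2 B@4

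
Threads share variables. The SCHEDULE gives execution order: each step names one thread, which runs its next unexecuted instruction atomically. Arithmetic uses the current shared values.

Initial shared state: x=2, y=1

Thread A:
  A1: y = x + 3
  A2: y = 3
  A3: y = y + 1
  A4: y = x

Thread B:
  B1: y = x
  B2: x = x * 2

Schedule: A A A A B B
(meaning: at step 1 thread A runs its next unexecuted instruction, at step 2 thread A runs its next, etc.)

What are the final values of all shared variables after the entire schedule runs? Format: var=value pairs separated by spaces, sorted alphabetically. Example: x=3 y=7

Answer: x=4 y=2

Derivation:
Step 1: thread A executes A1 (y = x + 3). Shared: x=2 y=5. PCs: A@1 B@0
Step 2: thread A executes A2 (y = 3). Shared: x=2 y=3. PCs: A@2 B@0
Step 3: thread A executes A3 (y = y + 1). Shared: x=2 y=4. PCs: A@3 B@0
Step 4: thread A executes A4 (y = x). Shared: x=2 y=2. PCs: A@4 B@0
Step 5: thread B executes B1 (y = x). Shared: x=2 y=2. PCs: A@4 B@1
Step 6: thread B executes B2 (x = x * 2). Shared: x=4 y=2. PCs: A@4 B@2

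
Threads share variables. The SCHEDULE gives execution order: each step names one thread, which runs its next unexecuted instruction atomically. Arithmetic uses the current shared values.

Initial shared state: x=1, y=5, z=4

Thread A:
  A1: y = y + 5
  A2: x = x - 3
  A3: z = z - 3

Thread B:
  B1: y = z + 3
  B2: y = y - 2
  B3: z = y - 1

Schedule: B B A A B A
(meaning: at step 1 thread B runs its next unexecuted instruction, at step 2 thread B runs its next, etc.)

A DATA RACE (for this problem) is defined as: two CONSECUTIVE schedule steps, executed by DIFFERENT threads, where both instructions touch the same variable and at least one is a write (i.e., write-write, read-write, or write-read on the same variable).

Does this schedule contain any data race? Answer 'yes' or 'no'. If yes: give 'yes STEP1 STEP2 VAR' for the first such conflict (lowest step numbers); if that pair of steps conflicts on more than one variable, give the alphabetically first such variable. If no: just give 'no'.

Steps 1,2: same thread (B). No race.
Steps 2,3: B(y = y - 2) vs A(y = y + 5). RACE on y (W-W).
Steps 3,4: same thread (A). No race.
Steps 4,5: A(r=x,w=x) vs B(r=y,w=z). No conflict.
Steps 5,6: B(z = y - 1) vs A(z = z - 3). RACE on z (W-W).
First conflict at steps 2,3.

Answer: yes 2 3 y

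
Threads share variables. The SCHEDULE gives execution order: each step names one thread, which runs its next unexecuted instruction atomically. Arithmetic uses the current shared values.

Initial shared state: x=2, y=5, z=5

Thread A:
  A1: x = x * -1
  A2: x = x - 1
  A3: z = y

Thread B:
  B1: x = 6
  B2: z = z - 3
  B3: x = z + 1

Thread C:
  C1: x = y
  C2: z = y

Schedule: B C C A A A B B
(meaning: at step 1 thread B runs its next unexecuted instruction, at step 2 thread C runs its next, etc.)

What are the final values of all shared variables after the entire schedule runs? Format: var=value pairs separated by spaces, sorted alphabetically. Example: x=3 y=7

Step 1: thread B executes B1 (x = 6). Shared: x=6 y=5 z=5. PCs: A@0 B@1 C@0
Step 2: thread C executes C1 (x = y). Shared: x=5 y=5 z=5. PCs: A@0 B@1 C@1
Step 3: thread C executes C2 (z = y). Shared: x=5 y=5 z=5. PCs: A@0 B@1 C@2
Step 4: thread A executes A1 (x = x * -1). Shared: x=-5 y=5 z=5. PCs: A@1 B@1 C@2
Step 5: thread A executes A2 (x = x - 1). Shared: x=-6 y=5 z=5. PCs: A@2 B@1 C@2
Step 6: thread A executes A3 (z = y). Shared: x=-6 y=5 z=5. PCs: A@3 B@1 C@2
Step 7: thread B executes B2 (z = z - 3). Shared: x=-6 y=5 z=2. PCs: A@3 B@2 C@2
Step 8: thread B executes B3 (x = z + 1). Shared: x=3 y=5 z=2. PCs: A@3 B@3 C@2

Answer: x=3 y=5 z=2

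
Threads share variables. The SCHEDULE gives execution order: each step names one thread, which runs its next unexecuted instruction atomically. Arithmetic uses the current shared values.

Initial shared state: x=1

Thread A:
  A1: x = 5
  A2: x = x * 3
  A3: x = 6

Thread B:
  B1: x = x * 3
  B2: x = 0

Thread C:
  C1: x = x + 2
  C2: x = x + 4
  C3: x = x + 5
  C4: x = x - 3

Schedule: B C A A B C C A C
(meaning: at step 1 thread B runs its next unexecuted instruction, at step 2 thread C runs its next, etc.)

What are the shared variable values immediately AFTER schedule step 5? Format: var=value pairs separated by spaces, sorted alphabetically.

Step 1: thread B executes B1 (x = x * 3). Shared: x=3. PCs: A@0 B@1 C@0
Step 2: thread C executes C1 (x = x + 2). Shared: x=5. PCs: A@0 B@1 C@1
Step 3: thread A executes A1 (x = 5). Shared: x=5. PCs: A@1 B@1 C@1
Step 4: thread A executes A2 (x = x * 3). Shared: x=15. PCs: A@2 B@1 C@1
Step 5: thread B executes B2 (x = 0). Shared: x=0. PCs: A@2 B@2 C@1

Answer: x=0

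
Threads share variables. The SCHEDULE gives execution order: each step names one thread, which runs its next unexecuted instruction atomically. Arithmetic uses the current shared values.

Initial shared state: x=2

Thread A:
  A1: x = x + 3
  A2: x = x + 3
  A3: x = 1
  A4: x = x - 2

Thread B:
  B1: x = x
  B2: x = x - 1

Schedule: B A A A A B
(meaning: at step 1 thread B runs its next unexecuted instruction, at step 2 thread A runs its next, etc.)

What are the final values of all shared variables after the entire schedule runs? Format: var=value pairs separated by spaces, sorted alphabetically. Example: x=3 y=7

Answer: x=-2

Derivation:
Step 1: thread B executes B1 (x = x). Shared: x=2. PCs: A@0 B@1
Step 2: thread A executes A1 (x = x + 3). Shared: x=5. PCs: A@1 B@1
Step 3: thread A executes A2 (x = x + 3). Shared: x=8. PCs: A@2 B@1
Step 4: thread A executes A3 (x = 1). Shared: x=1. PCs: A@3 B@1
Step 5: thread A executes A4 (x = x - 2). Shared: x=-1. PCs: A@4 B@1
Step 6: thread B executes B2 (x = x - 1). Shared: x=-2. PCs: A@4 B@2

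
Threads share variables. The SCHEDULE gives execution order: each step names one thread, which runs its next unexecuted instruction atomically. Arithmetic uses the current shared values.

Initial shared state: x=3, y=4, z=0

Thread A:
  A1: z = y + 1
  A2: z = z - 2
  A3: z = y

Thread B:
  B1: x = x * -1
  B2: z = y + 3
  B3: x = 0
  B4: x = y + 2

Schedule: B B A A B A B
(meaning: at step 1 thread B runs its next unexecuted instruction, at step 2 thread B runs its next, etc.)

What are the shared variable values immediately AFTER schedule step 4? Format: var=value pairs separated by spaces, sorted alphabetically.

Answer: x=-3 y=4 z=3

Derivation:
Step 1: thread B executes B1 (x = x * -1). Shared: x=-3 y=4 z=0. PCs: A@0 B@1
Step 2: thread B executes B2 (z = y + 3). Shared: x=-3 y=4 z=7. PCs: A@0 B@2
Step 3: thread A executes A1 (z = y + 1). Shared: x=-3 y=4 z=5. PCs: A@1 B@2
Step 4: thread A executes A2 (z = z - 2). Shared: x=-3 y=4 z=3. PCs: A@2 B@2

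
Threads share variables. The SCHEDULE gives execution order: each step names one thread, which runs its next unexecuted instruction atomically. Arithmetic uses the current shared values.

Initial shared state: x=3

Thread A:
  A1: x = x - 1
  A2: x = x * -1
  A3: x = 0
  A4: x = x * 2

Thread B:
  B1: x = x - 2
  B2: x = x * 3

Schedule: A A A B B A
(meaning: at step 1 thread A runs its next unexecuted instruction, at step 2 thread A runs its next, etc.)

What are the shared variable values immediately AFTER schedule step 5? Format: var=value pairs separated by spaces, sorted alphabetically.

Step 1: thread A executes A1 (x = x - 1). Shared: x=2. PCs: A@1 B@0
Step 2: thread A executes A2 (x = x * -1). Shared: x=-2. PCs: A@2 B@0
Step 3: thread A executes A3 (x = 0). Shared: x=0. PCs: A@3 B@0
Step 4: thread B executes B1 (x = x - 2). Shared: x=-2. PCs: A@3 B@1
Step 5: thread B executes B2 (x = x * 3). Shared: x=-6. PCs: A@3 B@2

Answer: x=-6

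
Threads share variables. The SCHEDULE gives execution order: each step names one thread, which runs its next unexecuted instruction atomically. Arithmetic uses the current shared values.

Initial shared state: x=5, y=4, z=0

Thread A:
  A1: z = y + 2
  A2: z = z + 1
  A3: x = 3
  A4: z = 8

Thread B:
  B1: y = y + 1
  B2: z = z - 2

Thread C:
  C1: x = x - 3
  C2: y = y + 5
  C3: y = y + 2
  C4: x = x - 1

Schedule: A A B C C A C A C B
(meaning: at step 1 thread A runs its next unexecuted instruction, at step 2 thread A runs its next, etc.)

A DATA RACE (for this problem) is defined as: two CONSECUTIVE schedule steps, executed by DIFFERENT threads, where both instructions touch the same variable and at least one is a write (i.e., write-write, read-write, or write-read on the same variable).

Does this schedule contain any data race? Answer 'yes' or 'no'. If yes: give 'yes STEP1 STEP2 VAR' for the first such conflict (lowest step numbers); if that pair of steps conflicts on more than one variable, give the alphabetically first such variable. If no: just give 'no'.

Steps 1,2: same thread (A). No race.
Steps 2,3: A(r=z,w=z) vs B(r=y,w=y). No conflict.
Steps 3,4: B(r=y,w=y) vs C(r=x,w=x). No conflict.
Steps 4,5: same thread (C). No race.
Steps 5,6: C(r=y,w=y) vs A(r=-,w=x). No conflict.
Steps 6,7: A(r=-,w=x) vs C(r=y,w=y). No conflict.
Steps 7,8: C(r=y,w=y) vs A(r=-,w=z). No conflict.
Steps 8,9: A(r=-,w=z) vs C(r=x,w=x). No conflict.
Steps 9,10: C(r=x,w=x) vs B(r=z,w=z). No conflict.

Answer: no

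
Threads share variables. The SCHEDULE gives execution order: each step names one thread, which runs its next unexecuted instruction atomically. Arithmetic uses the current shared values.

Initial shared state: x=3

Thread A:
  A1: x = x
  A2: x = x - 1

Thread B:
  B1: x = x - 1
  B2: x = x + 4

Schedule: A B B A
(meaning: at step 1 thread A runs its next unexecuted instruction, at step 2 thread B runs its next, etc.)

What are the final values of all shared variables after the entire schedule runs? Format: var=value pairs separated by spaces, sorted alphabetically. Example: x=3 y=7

Step 1: thread A executes A1 (x = x). Shared: x=3. PCs: A@1 B@0
Step 2: thread B executes B1 (x = x - 1). Shared: x=2. PCs: A@1 B@1
Step 3: thread B executes B2 (x = x + 4). Shared: x=6. PCs: A@1 B@2
Step 4: thread A executes A2 (x = x - 1). Shared: x=5. PCs: A@2 B@2

Answer: x=5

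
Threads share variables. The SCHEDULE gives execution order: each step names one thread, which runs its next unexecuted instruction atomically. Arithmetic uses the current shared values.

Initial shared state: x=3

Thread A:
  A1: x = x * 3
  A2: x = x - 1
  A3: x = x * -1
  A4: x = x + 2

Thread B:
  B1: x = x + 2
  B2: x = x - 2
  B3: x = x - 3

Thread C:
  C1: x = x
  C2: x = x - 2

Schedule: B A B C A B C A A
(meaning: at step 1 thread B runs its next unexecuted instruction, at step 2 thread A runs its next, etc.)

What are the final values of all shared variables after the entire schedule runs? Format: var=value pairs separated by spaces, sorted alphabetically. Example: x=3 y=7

Step 1: thread B executes B1 (x = x + 2). Shared: x=5. PCs: A@0 B@1 C@0
Step 2: thread A executes A1 (x = x * 3). Shared: x=15. PCs: A@1 B@1 C@0
Step 3: thread B executes B2 (x = x - 2). Shared: x=13. PCs: A@1 B@2 C@0
Step 4: thread C executes C1 (x = x). Shared: x=13. PCs: A@1 B@2 C@1
Step 5: thread A executes A2 (x = x - 1). Shared: x=12. PCs: A@2 B@2 C@1
Step 6: thread B executes B3 (x = x - 3). Shared: x=9. PCs: A@2 B@3 C@1
Step 7: thread C executes C2 (x = x - 2). Shared: x=7. PCs: A@2 B@3 C@2
Step 8: thread A executes A3 (x = x * -1). Shared: x=-7. PCs: A@3 B@3 C@2
Step 9: thread A executes A4 (x = x + 2). Shared: x=-5. PCs: A@4 B@3 C@2

Answer: x=-5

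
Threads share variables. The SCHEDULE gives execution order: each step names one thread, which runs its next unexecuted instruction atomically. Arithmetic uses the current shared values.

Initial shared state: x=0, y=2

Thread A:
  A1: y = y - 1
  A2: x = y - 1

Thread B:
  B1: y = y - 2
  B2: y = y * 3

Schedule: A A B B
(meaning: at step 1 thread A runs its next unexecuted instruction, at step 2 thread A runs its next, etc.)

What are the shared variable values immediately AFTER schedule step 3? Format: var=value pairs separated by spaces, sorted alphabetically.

Step 1: thread A executes A1 (y = y - 1). Shared: x=0 y=1. PCs: A@1 B@0
Step 2: thread A executes A2 (x = y - 1). Shared: x=0 y=1. PCs: A@2 B@0
Step 3: thread B executes B1 (y = y - 2). Shared: x=0 y=-1. PCs: A@2 B@1

Answer: x=0 y=-1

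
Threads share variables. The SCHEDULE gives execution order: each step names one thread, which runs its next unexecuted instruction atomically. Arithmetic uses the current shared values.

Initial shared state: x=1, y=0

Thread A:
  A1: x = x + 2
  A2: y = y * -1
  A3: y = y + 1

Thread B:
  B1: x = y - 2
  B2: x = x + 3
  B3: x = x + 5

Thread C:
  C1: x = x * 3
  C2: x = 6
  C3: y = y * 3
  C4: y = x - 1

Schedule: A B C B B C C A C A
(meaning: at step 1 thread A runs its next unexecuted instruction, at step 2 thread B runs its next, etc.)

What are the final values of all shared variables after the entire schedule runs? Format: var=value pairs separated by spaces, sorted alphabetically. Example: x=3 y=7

Answer: x=6 y=6

Derivation:
Step 1: thread A executes A1 (x = x + 2). Shared: x=3 y=0. PCs: A@1 B@0 C@0
Step 2: thread B executes B1 (x = y - 2). Shared: x=-2 y=0. PCs: A@1 B@1 C@0
Step 3: thread C executes C1 (x = x * 3). Shared: x=-6 y=0. PCs: A@1 B@1 C@1
Step 4: thread B executes B2 (x = x + 3). Shared: x=-3 y=0. PCs: A@1 B@2 C@1
Step 5: thread B executes B3 (x = x + 5). Shared: x=2 y=0. PCs: A@1 B@3 C@1
Step 6: thread C executes C2 (x = 6). Shared: x=6 y=0. PCs: A@1 B@3 C@2
Step 7: thread C executes C3 (y = y * 3). Shared: x=6 y=0. PCs: A@1 B@3 C@3
Step 8: thread A executes A2 (y = y * -1). Shared: x=6 y=0. PCs: A@2 B@3 C@3
Step 9: thread C executes C4 (y = x - 1). Shared: x=6 y=5. PCs: A@2 B@3 C@4
Step 10: thread A executes A3 (y = y + 1). Shared: x=6 y=6. PCs: A@3 B@3 C@4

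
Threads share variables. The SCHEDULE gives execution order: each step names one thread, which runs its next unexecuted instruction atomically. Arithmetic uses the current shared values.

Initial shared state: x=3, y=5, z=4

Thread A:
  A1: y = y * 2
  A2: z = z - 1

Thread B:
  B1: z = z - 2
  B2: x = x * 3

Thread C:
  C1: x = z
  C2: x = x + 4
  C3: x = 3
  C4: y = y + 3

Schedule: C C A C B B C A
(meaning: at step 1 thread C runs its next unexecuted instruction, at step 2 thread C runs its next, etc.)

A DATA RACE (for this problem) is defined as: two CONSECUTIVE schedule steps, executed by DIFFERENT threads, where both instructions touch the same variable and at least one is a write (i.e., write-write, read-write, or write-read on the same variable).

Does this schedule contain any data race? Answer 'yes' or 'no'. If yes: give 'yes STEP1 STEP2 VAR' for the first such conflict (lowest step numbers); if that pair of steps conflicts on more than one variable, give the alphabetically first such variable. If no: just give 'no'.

Answer: no

Derivation:
Steps 1,2: same thread (C). No race.
Steps 2,3: C(r=x,w=x) vs A(r=y,w=y). No conflict.
Steps 3,4: A(r=y,w=y) vs C(r=-,w=x). No conflict.
Steps 4,5: C(r=-,w=x) vs B(r=z,w=z). No conflict.
Steps 5,6: same thread (B). No race.
Steps 6,7: B(r=x,w=x) vs C(r=y,w=y). No conflict.
Steps 7,8: C(r=y,w=y) vs A(r=z,w=z). No conflict.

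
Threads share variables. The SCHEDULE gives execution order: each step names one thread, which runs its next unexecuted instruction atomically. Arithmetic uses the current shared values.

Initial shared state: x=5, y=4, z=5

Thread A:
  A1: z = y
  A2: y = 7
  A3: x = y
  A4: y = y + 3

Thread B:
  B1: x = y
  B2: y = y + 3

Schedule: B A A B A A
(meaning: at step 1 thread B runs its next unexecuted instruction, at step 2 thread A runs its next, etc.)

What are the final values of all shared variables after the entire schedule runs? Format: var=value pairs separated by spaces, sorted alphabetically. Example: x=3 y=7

Step 1: thread B executes B1 (x = y). Shared: x=4 y=4 z=5. PCs: A@0 B@1
Step 2: thread A executes A1 (z = y). Shared: x=4 y=4 z=4. PCs: A@1 B@1
Step 3: thread A executes A2 (y = 7). Shared: x=4 y=7 z=4. PCs: A@2 B@1
Step 4: thread B executes B2 (y = y + 3). Shared: x=4 y=10 z=4. PCs: A@2 B@2
Step 5: thread A executes A3 (x = y). Shared: x=10 y=10 z=4. PCs: A@3 B@2
Step 6: thread A executes A4 (y = y + 3). Shared: x=10 y=13 z=4. PCs: A@4 B@2

Answer: x=10 y=13 z=4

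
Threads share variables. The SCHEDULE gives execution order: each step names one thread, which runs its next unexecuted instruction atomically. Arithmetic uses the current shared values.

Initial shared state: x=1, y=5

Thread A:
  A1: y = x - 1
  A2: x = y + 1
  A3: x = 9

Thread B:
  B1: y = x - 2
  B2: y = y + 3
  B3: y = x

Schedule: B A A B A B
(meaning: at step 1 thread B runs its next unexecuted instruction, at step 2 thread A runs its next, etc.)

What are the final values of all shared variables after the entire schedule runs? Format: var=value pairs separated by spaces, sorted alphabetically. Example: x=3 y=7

Answer: x=9 y=9

Derivation:
Step 1: thread B executes B1 (y = x - 2). Shared: x=1 y=-1. PCs: A@0 B@1
Step 2: thread A executes A1 (y = x - 1). Shared: x=1 y=0. PCs: A@1 B@1
Step 3: thread A executes A2 (x = y + 1). Shared: x=1 y=0. PCs: A@2 B@1
Step 4: thread B executes B2 (y = y + 3). Shared: x=1 y=3. PCs: A@2 B@2
Step 5: thread A executes A3 (x = 9). Shared: x=9 y=3. PCs: A@3 B@2
Step 6: thread B executes B3 (y = x). Shared: x=9 y=9. PCs: A@3 B@3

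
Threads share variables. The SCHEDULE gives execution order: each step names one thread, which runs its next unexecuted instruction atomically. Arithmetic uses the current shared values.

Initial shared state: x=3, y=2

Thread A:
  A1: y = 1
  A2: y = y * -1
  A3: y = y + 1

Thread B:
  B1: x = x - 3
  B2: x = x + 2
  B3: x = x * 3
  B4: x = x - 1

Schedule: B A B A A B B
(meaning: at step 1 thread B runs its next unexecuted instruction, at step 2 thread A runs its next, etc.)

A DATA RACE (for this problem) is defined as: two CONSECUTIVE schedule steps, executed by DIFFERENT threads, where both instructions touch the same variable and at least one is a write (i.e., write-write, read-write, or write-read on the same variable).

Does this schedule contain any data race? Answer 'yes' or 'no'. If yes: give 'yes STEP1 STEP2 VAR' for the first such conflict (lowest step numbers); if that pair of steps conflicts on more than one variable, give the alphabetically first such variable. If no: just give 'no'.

Steps 1,2: B(r=x,w=x) vs A(r=-,w=y). No conflict.
Steps 2,3: A(r=-,w=y) vs B(r=x,w=x). No conflict.
Steps 3,4: B(r=x,w=x) vs A(r=y,w=y). No conflict.
Steps 4,5: same thread (A). No race.
Steps 5,6: A(r=y,w=y) vs B(r=x,w=x). No conflict.
Steps 6,7: same thread (B). No race.

Answer: no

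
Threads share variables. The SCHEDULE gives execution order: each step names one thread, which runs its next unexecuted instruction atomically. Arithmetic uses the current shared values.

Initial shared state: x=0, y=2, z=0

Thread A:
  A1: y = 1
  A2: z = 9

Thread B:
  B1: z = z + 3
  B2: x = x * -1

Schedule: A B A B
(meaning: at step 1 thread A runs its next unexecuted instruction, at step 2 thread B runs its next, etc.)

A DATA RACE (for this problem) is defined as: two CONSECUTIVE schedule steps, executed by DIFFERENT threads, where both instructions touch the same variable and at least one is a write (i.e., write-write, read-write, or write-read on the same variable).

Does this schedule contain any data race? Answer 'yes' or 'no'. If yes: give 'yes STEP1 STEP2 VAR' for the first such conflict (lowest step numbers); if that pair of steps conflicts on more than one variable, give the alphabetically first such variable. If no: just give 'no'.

Answer: yes 2 3 z

Derivation:
Steps 1,2: A(r=-,w=y) vs B(r=z,w=z). No conflict.
Steps 2,3: B(z = z + 3) vs A(z = 9). RACE on z (W-W).
Steps 3,4: A(r=-,w=z) vs B(r=x,w=x). No conflict.
First conflict at steps 2,3.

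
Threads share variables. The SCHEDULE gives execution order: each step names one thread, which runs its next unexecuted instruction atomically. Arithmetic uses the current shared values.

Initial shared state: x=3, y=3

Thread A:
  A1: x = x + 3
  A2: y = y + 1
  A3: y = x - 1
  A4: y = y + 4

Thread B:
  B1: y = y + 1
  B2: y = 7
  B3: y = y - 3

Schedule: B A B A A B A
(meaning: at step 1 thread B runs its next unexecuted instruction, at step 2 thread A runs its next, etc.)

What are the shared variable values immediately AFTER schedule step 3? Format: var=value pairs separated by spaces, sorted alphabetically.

Answer: x=6 y=7

Derivation:
Step 1: thread B executes B1 (y = y + 1). Shared: x=3 y=4. PCs: A@0 B@1
Step 2: thread A executes A1 (x = x + 3). Shared: x=6 y=4. PCs: A@1 B@1
Step 3: thread B executes B2 (y = 7). Shared: x=6 y=7. PCs: A@1 B@2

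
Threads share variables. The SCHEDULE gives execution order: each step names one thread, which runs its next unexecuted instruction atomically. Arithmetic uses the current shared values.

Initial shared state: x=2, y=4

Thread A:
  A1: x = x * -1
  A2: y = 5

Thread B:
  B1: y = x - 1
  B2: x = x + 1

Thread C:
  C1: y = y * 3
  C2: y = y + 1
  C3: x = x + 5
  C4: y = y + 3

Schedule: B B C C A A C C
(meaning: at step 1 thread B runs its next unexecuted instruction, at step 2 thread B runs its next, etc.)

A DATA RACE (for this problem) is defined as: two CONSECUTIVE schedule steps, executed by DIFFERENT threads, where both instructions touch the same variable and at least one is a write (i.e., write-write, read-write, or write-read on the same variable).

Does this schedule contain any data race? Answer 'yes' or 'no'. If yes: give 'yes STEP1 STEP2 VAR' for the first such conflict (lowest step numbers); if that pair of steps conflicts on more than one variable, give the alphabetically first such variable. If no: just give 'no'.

Answer: no

Derivation:
Steps 1,2: same thread (B). No race.
Steps 2,3: B(r=x,w=x) vs C(r=y,w=y). No conflict.
Steps 3,4: same thread (C). No race.
Steps 4,5: C(r=y,w=y) vs A(r=x,w=x). No conflict.
Steps 5,6: same thread (A). No race.
Steps 6,7: A(r=-,w=y) vs C(r=x,w=x). No conflict.
Steps 7,8: same thread (C). No race.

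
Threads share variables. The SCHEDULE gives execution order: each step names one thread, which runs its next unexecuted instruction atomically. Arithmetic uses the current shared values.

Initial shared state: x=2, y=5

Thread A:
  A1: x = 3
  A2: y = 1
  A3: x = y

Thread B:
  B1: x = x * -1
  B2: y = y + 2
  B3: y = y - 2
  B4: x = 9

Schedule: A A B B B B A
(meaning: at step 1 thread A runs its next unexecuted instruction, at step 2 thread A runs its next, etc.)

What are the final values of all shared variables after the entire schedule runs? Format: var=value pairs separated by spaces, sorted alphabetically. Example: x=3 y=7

Answer: x=1 y=1

Derivation:
Step 1: thread A executes A1 (x = 3). Shared: x=3 y=5. PCs: A@1 B@0
Step 2: thread A executes A2 (y = 1). Shared: x=3 y=1. PCs: A@2 B@0
Step 3: thread B executes B1 (x = x * -1). Shared: x=-3 y=1. PCs: A@2 B@1
Step 4: thread B executes B2 (y = y + 2). Shared: x=-3 y=3. PCs: A@2 B@2
Step 5: thread B executes B3 (y = y - 2). Shared: x=-3 y=1. PCs: A@2 B@3
Step 6: thread B executes B4 (x = 9). Shared: x=9 y=1. PCs: A@2 B@4
Step 7: thread A executes A3 (x = y). Shared: x=1 y=1. PCs: A@3 B@4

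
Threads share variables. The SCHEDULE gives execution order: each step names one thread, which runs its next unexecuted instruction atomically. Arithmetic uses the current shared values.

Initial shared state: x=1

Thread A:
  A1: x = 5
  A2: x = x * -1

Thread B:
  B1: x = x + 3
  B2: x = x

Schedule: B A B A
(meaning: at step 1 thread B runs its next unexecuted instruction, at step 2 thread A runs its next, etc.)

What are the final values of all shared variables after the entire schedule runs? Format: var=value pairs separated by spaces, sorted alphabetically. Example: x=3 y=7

Step 1: thread B executes B1 (x = x + 3). Shared: x=4. PCs: A@0 B@1
Step 2: thread A executes A1 (x = 5). Shared: x=5. PCs: A@1 B@1
Step 3: thread B executes B2 (x = x). Shared: x=5. PCs: A@1 B@2
Step 4: thread A executes A2 (x = x * -1). Shared: x=-5. PCs: A@2 B@2

Answer: x=-5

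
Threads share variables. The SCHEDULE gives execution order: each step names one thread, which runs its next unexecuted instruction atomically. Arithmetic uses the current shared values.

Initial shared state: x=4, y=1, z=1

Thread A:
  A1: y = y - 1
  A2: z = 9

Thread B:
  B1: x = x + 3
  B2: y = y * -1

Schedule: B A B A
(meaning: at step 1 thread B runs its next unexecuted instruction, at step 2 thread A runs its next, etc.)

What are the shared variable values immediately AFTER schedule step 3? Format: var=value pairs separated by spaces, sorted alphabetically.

Answer: x=7 y=0 z=1

Derivation:
Step 1: thread B executes B1 (x = x + 3). Shared: x=7 y=1 z=1. PCs: A@0 B@1
Step 2: thread A executes A1 (y = y - 1). Shared: x=7 y=0 z=1. PCs: A@1 B@1
Step 3: thread B executes B2 (y = y * -1). Shared: x=7 y=0 z=1. PCs: A@1 B@2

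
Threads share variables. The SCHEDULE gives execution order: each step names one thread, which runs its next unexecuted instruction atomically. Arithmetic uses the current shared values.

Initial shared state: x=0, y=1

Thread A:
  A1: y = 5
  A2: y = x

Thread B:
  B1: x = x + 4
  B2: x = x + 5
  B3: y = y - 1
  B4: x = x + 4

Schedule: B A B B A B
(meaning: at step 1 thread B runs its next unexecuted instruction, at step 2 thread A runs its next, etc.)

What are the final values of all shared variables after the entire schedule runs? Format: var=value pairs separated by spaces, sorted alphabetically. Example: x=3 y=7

Step 1: thread B executes B1 (x = x + 4). Shared: x=4 y=1. PCs: A@0 B@1
Step 2: thread A executes A1 (y = 5). Shared: x=4 y=5. PCs: A@1 B@1
Step 3: thread B executes B2 (x = x + 5). Shared: x=9 y=5. PCs: A@1 B@2
Step 4: thread B executes B3 (y = y - 1). Shared: x=9 y=4. PCs: A@1 B@3
Step 5: thread A executes A2 (y = x). Shared: x=9 y=9. PCs: A@2 B@3
Step 6: thread B executes B4 (x = x + 4). Shared: x=13 y=9. PCs: A@2 B@4

Answer: x=13 y=9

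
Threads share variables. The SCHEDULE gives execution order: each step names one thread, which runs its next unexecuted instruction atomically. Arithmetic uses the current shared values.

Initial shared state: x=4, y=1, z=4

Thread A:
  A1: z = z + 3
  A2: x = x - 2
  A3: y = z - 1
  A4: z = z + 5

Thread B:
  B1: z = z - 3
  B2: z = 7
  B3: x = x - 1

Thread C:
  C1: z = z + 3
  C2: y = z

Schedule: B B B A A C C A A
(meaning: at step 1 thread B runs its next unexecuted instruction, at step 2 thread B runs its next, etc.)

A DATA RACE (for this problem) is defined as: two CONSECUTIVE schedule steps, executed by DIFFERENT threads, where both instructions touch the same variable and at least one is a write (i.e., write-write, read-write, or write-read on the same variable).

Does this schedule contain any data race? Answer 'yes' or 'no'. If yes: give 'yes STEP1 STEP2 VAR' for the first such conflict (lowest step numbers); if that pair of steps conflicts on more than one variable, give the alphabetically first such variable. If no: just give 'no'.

Answer: yes 7 8 y

Derivation:
Steps 1,2: same thread (B). No race.
Steps 2,3: same thread (B). No race.
Steps 3,4: B(r=x,w=x) vs A(r=z,w=z). No conflict.
Steps 4,5: same thread (A). No race.
Steps 5,6: A(r=x,w=x) vs C(r=z,w=z). No conflict.
Steps 6,7: same thread (C). No race.
Steps 7,8: C(y = z) vs A(y = z - 1). RACE on y (W-W).
Steps 8,9: same thread (A). No race.
First conflict at steps 7,8.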